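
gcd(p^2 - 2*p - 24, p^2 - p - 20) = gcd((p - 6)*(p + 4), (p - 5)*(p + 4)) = p + 4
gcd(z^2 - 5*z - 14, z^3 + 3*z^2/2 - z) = z + 2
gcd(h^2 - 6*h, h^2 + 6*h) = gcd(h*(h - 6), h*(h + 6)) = h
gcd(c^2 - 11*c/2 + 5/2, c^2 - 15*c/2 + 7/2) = c - 1/2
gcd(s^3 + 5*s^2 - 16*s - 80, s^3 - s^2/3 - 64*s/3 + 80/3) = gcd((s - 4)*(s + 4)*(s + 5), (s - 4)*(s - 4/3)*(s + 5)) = s^2 + s - 20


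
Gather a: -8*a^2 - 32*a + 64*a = -8*a^2 + 32*a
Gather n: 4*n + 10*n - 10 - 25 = 14*n - 35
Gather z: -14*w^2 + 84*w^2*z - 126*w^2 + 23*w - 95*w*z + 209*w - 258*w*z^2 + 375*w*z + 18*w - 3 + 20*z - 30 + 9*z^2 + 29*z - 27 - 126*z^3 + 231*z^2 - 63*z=-140*w^2 + 250*w - 126*z^3 + z^2*(240 - 258*w) + z*(84*w^2 + 280*w - 14) - 60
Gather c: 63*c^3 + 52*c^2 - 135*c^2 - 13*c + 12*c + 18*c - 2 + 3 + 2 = 63*c^3 - 83*c^2 + 17*c + 3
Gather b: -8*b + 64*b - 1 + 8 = 56*b + 7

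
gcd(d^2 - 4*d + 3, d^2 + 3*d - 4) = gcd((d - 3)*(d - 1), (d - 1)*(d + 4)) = d - 1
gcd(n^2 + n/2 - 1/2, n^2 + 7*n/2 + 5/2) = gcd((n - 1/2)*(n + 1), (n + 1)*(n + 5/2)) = n + 1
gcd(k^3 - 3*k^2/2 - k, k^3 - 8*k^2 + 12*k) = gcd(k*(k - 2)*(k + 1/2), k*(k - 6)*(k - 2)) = k^2 - 2*k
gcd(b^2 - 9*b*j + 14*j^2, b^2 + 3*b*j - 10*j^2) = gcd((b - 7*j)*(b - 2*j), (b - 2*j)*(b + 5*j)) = b - 2*j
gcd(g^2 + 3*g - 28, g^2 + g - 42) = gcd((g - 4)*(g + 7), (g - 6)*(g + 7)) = g + 7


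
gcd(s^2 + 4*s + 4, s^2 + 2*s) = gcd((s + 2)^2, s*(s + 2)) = s + 2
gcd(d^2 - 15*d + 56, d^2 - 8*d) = d - 8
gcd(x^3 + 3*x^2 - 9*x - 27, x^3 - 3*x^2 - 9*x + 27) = x^2 - 9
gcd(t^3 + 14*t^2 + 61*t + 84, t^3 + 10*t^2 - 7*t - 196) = t + 7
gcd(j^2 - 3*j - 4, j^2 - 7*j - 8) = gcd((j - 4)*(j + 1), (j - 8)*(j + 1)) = j + 1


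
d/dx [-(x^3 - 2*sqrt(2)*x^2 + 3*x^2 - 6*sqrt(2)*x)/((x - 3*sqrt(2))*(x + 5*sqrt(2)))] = (-x^4 - 4*sqrt(2)*x^3 - 12*sqrt(2)*x^2 + 98*x^2 - 120*sqrt(2)*x + 180*x - 180*sqrt(2))/(x^4 + 4*sqrt(2)*x^3 - 52*x^2 - 120*sqrt(2)*x + 900)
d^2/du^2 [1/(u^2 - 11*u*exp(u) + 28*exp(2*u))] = ((u^2 - 11*u*exp(u) + 28*exp(2*u))*(11*u*exp(u) - 112*exp(2*u) + 22*exp(u) - 2) + 2*(11*u*exp(u) - 2*u - 56*exp(2*u) + 11*exp(u))^2)/(u^2 - 11*u*exp(u) + 28*exp(2*u))^3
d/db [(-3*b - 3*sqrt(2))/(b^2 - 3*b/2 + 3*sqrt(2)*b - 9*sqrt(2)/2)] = 6*(-2*b^2 - 6*sqrt(2)*b + 3*b + (b + sqrt(2))*(4*b - 3 + 6*sqrt(2)) + 9*sqrt(2))/(2*b^2 - 3*b + 6*sqrt(2)*b - 9*sqrt(2))^2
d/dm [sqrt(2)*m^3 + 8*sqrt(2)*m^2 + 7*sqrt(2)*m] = sqrt(2)*(3*m^2 + 16*m + 7)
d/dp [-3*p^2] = -6*p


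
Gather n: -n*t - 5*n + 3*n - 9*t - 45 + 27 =n*(-t - 2) - 9*t - 18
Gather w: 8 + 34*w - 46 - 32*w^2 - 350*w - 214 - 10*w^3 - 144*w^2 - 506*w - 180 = -10*w^3 - 176*w^2 - 822*w - 432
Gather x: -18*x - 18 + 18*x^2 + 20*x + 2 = 18*x^2 + 2*x - 16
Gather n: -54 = -54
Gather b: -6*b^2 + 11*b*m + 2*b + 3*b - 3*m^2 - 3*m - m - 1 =-6*b^2 + b*(11*m + 5) - 3*m^2 - 4*m - 1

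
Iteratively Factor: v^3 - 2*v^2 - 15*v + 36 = (v - 3)*(v^2 + v - 12) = (v - 3)^2*(v + 4)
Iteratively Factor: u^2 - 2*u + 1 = (u - 1)*(u - 1)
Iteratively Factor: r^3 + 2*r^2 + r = (r + 1)*(r^2 + r) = (r + 1)^2*(r)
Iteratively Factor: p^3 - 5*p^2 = (p)*(p^2 - 5*p) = p*(p - 5)*(p)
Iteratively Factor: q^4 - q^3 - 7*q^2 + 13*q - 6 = (q + 3)*(q^3 - 4*q^2 + 5*q - 2) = (q - 1)*(q + 3)*(q^2 - 3*q + 2) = (q - 2)*(q - 1)*(q + 3)*(q - 1)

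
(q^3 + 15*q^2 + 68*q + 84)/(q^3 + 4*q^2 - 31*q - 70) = (q + 6)/(q - 5)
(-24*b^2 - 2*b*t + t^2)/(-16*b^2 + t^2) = (-6*b + t)/(-4*b + t)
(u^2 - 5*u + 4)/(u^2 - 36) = (u^2 - 5*u + 4)/(u^2 - 36)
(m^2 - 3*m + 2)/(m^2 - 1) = (m - 2)/(m + 1)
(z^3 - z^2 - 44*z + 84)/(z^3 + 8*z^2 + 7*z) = (z^2 - 8*z + 12)/(z*(z + 1))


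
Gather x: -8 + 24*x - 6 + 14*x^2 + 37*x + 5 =14*x^2 + 61*x - 9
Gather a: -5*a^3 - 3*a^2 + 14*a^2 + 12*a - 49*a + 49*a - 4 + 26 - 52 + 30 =-5*a^3 + 11*a^2 + 12*a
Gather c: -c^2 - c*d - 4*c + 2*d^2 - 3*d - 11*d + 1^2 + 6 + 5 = -c^2 + c*(-d - 4) + 2*d^2 - 14*d + 12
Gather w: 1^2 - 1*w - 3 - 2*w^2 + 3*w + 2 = -2*w^2 + 2*w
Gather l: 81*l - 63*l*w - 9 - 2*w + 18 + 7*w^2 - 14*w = l*(81 - 63*w) + 7*w^2 - 16*w + 9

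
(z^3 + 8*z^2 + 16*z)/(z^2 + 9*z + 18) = z*(z^2 + 8*z + 16)/(z^2 + 9*z + 18)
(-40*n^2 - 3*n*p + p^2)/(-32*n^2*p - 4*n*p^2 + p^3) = (5*n + p)/(p*(4*n + p))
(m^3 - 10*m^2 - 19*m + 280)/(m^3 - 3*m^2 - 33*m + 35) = (m - 8)/(m - 1)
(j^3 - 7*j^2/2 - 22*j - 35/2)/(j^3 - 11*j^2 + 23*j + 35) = (j + 5/2)/(j - 5)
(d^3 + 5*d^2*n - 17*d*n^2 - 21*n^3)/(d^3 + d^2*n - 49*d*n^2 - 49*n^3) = (d - 3*n)/(d - 7*n)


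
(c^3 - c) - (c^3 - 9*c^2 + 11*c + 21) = 9*c^2 - 12*c - 21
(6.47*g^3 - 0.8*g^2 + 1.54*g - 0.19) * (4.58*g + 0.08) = 29.6326*g^4 - 3.1464*g^3 + 6.9892*g^2 - 0.747*g - 0.0152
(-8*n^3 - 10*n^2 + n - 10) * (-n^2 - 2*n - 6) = 8*n^5 + 26*n^4 + 67*n^3 + 68*n^2 + 14*n + 60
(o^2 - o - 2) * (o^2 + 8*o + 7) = o^4 + 7*o^3 - 3*o^2 - 23*o - 14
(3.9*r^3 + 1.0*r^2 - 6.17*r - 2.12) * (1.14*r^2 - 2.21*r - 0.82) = 4.446*r^5 - 7.479*r^4 - 12.4418*r^3 + 10.3989*r^2 + 9.7446*r + 1.7384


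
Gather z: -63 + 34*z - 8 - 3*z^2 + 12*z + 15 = -3*z^2 + 46*z - 56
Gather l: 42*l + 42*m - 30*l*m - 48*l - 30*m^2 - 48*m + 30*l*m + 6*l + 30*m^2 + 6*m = 0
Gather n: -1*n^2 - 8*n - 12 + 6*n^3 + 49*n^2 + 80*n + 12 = 6*n^3 + 48*n^2 + 72*n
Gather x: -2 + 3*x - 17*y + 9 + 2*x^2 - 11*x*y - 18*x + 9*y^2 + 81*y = 2*x^2 + x*(-11*y - 15) + 9*y^2 + 64*y + 7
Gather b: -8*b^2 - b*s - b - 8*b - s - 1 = -8*b^2 + b*(-s - 9) - s - 1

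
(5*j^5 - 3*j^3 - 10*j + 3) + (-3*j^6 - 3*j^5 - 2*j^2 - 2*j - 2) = -3*j^6 + 2*j^5 - 3*j^3 - 2*j^2 - 12*j + 1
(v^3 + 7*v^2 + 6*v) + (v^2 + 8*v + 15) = v^3 + 8*v^2 + 14*v + 15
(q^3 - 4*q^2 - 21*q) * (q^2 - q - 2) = q^5 - 5*q^4 - 19*q^3 + 29*q^2 + 42*q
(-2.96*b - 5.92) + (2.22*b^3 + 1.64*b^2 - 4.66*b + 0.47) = 2.22*b^3 + 1.64*b^2 - 7.62*b - 5.45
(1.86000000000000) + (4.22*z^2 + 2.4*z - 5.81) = 4.22*z^2 + 2.4*z - 3.95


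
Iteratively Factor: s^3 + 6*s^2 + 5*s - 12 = (s + 3)*(s^2 + 3*s - 4) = (s - 1)*(s + 3)*(s + 4)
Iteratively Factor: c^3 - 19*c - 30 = (c - 5)*(c^2 + 5*c + 6) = (c - 5)*(c + 2)*(c + 3)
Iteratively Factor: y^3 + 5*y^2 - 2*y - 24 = (y + 4)*(y^2 + y - 6) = (y - 2)*(y + 4)*(y + 3)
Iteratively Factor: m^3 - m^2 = (m)*(m^2 - m) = m*(m - 1)*(m)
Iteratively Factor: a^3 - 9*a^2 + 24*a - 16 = (a - 4)*(a^2 - 5*a + 4) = (a - 4)^2*(a - 1)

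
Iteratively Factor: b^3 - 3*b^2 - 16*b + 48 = (b - 3)*(b^2 - 16) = (b - 3)*(b + 4)*(b - 4)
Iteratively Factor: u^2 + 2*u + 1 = (u + 1)*(u + 1)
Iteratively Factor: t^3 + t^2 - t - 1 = (t - 1)*(t^2 + 2*t + 1) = (t - 1)*(t + 1)*(t + 1)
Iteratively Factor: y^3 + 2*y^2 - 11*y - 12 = (y + 4)*(y^2 - 2*y - 3) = (y - 3)*(y + 4)*(y + 1)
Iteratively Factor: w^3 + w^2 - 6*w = (w - 2)*(w^2 + 3*w) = (w - 2)*(w + 3)*(w)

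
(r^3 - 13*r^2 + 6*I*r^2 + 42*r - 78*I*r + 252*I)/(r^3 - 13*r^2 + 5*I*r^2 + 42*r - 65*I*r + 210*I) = (r + 6*I)/(r + 5*I)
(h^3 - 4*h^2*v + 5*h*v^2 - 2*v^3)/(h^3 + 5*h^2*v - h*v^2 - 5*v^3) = (h^2 - 3*h*v + 2*v^2)/(h^2 + 6*h*v + 5*v^2)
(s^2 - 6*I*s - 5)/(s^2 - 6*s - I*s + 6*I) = (s - 5*I)/(s - 6)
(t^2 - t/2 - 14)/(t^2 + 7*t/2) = (t - 4)/t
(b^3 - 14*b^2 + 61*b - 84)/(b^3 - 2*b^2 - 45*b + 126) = (b^2 - 11*b + 28)/(b^2 + b - 42)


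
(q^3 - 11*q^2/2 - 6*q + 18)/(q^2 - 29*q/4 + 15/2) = 2*(2*q^2 + q - 6)/(4*q - 5)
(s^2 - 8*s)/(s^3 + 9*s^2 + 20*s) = (s - 8)/(s^2 + 9*s + 20)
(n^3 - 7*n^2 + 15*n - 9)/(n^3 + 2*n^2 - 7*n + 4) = (n^2 - 6*n + 9)/(n^2 + 3*n - 4)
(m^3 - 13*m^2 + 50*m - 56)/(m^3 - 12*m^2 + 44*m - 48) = (m - 7)/(m - 6)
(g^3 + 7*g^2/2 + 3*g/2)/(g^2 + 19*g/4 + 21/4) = 2*g*(2*g + 1)/(4*g + 7)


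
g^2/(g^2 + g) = g/(g + 1)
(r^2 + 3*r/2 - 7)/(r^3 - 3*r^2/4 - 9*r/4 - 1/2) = 2*(2*r + 7)/(4*r^2 + 5*r + 1)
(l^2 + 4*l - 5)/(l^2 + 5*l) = (l - 1)/l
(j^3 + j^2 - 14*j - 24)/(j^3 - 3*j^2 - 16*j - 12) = (j^2 - j - 12)/(j^2 - 5*j - 6)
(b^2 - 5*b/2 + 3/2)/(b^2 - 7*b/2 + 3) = (b - 1)/(b - 2)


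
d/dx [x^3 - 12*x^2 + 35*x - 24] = 3*x^2 - 24*x + 35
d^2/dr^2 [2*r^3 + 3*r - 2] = 12*r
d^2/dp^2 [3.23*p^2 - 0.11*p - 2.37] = 6.46000000000000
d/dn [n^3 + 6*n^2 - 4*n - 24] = 3*n^2 + 12*n - 4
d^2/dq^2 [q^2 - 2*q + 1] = 2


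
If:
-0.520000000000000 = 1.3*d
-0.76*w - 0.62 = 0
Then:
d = -0.40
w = -0.82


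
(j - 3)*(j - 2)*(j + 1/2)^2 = j^4 - 4*j^3 + 5*j^2/4 + 19*j/4 + 3/2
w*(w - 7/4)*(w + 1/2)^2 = w^4 - 3*w^3/4 - 3*w^2/2 - 7*w/16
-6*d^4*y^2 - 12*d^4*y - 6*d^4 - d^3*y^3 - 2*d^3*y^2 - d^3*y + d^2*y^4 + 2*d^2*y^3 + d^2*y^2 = (-3*d + y)*(2*d + y)*(d*y + d)^2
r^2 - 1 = (r - 1)*(r + 1)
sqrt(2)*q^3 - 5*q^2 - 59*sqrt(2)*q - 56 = (q - 7*sqrt(2))*(q + 4*sqrt(2))*(sqrt(2)*q + 1)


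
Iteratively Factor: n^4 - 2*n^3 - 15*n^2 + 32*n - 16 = (n - 4)*(n^3 + 2*n^2 - 7*n + 4) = (n - 4)*(n - 1)*(n^2 + 3*n - 4) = (n - 4)*(n - 1)^2*(n + 4)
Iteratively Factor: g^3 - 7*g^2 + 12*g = (g)*(g^2 - 7*g + 12) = g*(g - 4)*(g - 3)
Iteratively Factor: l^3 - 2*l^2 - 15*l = (l + 3)*(l^2 - 5*l) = l*(l + 3)*(l - 5)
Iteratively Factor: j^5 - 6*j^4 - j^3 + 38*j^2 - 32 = (j - 1)*(j^4 - 5*j^3 - 6*j^2 + 32*j + 32) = (j - 4)*(j - 1)*(j^3 - j^2 - 10*j - 8) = (j - 4)*(j - 1)*(j + 1)*(j^2 - 2*j - 8) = (j - 4)^2*(j - 1)*(j + 1)*(j + 2)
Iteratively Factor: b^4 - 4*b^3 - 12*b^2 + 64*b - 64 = (b - 2)*(b^3 - 2*b^2 - 16*b + 32) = (b - 2)*(b + 4)*(b^2 - 6*b + 8) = (b - 4)*(b - 2)*(b + 4)*(b - 2)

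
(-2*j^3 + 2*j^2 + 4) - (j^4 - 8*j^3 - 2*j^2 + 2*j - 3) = -j^4 + 6*j^3 + 4*j^2 - 2*j + 7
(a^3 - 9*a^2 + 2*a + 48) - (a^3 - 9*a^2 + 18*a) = 48 - 16*a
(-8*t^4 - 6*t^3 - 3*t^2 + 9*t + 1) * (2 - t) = 8*t^5 - 10*t^4 - 9*t^3 - 15*t^2 + 17*t + 2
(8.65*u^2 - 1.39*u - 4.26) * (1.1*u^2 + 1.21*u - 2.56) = 9.515*u^4 + 8.9375*u^3 - 28.5119*u^2 - 1.5962*u + 10.9056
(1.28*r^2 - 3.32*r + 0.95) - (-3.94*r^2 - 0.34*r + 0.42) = 5.22*r^2 - 2.98*r + 0.53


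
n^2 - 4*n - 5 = (n - 5)*(n + 1)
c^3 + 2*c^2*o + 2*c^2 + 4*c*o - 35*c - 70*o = (c - 5)*(c + 7)*(c + 2*o)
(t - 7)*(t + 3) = t^2 - 4*t - 21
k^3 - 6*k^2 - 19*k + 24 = (k - 8)*(k - 1)*(k + 3)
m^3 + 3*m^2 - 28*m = m*(m - 4)*(m + 7)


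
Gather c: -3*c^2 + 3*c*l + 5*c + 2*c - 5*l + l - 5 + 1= -3*c^2 + c*(3*l + 7) - 4*l - 4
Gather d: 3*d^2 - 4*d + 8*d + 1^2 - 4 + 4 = 3*d^2 + 4*d + 1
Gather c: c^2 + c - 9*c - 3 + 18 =c^2 - 8*c + 15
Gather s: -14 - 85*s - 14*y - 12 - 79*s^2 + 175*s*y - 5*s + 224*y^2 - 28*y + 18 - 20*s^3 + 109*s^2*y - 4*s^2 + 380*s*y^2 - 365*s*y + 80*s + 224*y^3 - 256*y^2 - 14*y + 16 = -20*s^3 + s^2*(109*y - 83) + s*(380*y^2 - 190*y - 10) + 224*y^3 - 32*y^2 - 56*y + 8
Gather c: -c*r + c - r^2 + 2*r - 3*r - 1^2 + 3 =c*(1 - r) - r^2 - r + 2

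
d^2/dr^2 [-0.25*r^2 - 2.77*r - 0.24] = -0.500000000000000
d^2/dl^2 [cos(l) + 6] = -cos(l)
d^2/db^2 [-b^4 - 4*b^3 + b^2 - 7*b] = -12*b^2 - 24*b + 2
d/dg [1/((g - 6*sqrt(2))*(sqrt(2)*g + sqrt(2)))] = sqrt(2)*((-g + 6*sqrt(2))*(g + 1) - (g - 6*sqrt(2))^2)/(2*(g + 1)^2*(g - 6*sqrt(2))^3)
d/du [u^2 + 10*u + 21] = 2*u + 10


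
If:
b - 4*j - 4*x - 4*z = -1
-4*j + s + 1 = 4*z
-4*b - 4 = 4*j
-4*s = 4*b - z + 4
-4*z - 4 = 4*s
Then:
No Solution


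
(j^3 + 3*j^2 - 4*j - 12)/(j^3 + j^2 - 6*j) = (j + 2)/j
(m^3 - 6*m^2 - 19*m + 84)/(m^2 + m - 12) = m - 7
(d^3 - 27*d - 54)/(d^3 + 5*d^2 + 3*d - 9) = (d - 6)/(d - 1)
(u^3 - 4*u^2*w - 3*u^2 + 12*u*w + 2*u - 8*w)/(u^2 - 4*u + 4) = (u^2 - 4*u*w - u + 4*w)/(u - 2)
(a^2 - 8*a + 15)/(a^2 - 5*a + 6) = (a - 5)/(a - 2)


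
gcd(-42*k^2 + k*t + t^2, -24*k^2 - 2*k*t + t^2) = -6*k + t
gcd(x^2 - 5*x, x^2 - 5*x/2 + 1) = 1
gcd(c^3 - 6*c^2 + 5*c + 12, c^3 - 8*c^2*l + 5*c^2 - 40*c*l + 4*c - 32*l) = c + 1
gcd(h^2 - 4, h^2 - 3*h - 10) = h + 2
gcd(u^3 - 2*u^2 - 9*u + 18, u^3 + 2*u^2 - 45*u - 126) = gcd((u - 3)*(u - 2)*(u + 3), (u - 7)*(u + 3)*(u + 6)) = u + 3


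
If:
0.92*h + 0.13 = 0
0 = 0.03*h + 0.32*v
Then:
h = -0.14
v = 0.01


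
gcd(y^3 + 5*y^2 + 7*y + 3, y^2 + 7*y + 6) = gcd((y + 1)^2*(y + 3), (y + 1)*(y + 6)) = y + 1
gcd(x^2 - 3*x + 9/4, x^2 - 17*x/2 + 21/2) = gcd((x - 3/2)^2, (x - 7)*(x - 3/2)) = x - 3/2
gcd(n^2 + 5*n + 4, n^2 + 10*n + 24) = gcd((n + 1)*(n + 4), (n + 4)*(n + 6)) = n + 4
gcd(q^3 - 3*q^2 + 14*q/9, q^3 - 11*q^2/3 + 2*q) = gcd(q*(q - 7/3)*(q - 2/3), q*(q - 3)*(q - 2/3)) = q^2 - 2*q/3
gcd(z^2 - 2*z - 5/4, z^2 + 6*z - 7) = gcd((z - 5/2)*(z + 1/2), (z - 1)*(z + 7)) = 1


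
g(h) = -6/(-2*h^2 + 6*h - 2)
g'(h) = -6*(4*h - 6)/(-2*h^2 + 6*h - 2)^2 = 3*(3 - 2*h)/(h^2 - 3*h + 1)^2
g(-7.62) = 0.04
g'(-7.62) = 0.01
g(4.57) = 0.37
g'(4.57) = -0.28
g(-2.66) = 0.19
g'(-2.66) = 0.10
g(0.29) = 14.01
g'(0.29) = 158.38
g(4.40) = 0.42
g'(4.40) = -0.34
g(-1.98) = 0.28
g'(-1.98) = 0.18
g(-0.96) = 0.62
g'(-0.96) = 0.64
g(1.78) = -2.56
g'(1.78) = -1.22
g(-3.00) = 0.16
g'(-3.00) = 0.07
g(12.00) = 0.03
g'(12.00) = -0.00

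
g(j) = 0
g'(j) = 0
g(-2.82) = 0.00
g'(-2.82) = 0.00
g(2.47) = 0.00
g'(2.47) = 0.00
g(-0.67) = 0.00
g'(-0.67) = 0.00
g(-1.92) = 0.00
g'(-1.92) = 0.00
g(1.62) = 0.00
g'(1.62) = 0.00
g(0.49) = 0.00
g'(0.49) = 0.00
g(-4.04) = 0.00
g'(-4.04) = 0.00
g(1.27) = 0.00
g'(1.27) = 0.00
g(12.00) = 0.00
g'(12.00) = 0.00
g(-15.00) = 0.00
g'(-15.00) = 0.00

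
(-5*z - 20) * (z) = -5*z^2 - 20*z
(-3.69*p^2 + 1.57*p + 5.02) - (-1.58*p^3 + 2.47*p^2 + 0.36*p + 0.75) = 1.58*p^3 - 6.16*p^2 + 1.21*p + 4.27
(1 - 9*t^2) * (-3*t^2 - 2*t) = 27*t^4 + 18*t^3 - 3*t^2 - 2*t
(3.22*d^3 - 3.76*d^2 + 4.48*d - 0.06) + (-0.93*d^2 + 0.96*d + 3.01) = 3.22*d^3 - 4.69*d^2 + 5.44*d + 2.95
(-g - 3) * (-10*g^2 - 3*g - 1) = 10*g^3 + 33*g^2 + 10*g + 3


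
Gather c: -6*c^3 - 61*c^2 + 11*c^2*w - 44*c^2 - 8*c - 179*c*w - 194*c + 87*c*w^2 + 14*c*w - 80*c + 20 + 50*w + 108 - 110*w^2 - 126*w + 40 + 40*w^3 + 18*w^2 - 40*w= -6*c^3 + c^2*(11*w - 105) + c*(87*w^2 - 165*w - 282) + 40*w^3 - 92*w^2 - 116*w + 168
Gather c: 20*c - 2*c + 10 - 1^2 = 18*c + 9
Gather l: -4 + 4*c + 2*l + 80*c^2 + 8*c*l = 80*c^2 + 4*c + l*(8*c + 2) - 4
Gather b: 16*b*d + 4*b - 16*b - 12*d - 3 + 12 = b*(16*d - 12) - 12*d + 9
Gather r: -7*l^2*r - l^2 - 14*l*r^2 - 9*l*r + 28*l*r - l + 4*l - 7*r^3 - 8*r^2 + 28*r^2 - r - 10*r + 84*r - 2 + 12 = -l^2 + 3*l - 7*r^3 + r^2*(20 - 14*l) + r*(-7*l^2 + 19*l + 73) + 10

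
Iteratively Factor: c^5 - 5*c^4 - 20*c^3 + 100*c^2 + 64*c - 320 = (c + 4)*(c^4 - 9*c^3 + 16*c^2 + 36*c - 80) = (c - 2)*(c + 4)*(c^3 - 7*c^2 + 2*c + 40) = (c - 2)*(c + 2)*(c + 4)*(c^2 - 9*c + 20) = (c - 4)*(c - 2)*(c + 2)*(c + 4)*(c - 5)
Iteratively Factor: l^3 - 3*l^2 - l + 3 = (l - 1)*(l^2 - 2*l - 3) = (l - 3)*(l - 1)*(l + 1)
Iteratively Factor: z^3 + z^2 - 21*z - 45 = (z - 5)*(z^2 + 6*z + 9) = (z - 5)*(z + 3)*(z + 3)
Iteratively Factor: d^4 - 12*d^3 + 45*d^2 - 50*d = (d - 2)*(d^3 - 10*d^2 + 25*d) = (d - 5)*(d - 2)*(d^2 - 5*d) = d*(d - 5)*(d - 2)*(d - 5)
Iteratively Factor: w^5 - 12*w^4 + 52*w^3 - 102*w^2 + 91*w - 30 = (w - 3)*(w^4 - 9*w^3 + 25*w^2 - 27*w + 10) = (w - 3)*(w - 1)*(w^3 - 8*w^2 + 17*w - 10) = (w - 5)*(w - 3)*(w - 1)*(w^2 - 3*w + 2) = (w - 5)*(w - 3)*(w - 2)*(w - 1)*(w - 1)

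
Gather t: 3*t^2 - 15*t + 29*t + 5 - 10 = 3*t^2 + 14*t - 5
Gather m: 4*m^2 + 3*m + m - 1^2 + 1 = 4*m^2 + 4*m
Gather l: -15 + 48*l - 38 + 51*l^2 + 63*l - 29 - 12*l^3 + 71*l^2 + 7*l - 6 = -12*l^3 + 122*l^2 + 118*l - 88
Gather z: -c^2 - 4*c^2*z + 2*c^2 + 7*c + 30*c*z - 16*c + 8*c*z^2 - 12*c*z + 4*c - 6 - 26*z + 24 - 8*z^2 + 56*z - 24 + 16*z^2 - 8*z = c^2 - 5*c + z^2*(8*c + 8) + z*(-4*c^2 + 18*c + 22) - 6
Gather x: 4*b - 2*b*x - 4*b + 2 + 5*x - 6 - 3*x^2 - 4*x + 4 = -3*x^2 + x*(1 - 2*b)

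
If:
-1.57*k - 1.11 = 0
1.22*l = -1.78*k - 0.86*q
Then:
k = -0.71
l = 1.03153388326198 - 0.704918032786885*q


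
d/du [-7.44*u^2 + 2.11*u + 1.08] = 2.11 - 14.88*u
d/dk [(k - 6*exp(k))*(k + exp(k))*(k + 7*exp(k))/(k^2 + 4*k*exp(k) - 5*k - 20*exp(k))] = (-(k - 6*exp(k))*(k + exp(k))*(k + 7*exp(k))*(4*k*exp(k) + 2*k - 16*exp(k) - 5) + ((k - 6*exp(k))*(k + exp(k))*(7*exp(k) + 1) + (k - 6*exp(k))*(k + 7*exp(k))*(exp(k) + 1) - (k + exp(k))*(k + 7*exp(k))*(6*exp(k) - 1))*(k^2 + 4*k*exp(k) - 5*k - 20*exp(k)))/(k^2 + 4*k*exp(k) - 5*k - 20*exp(k))^2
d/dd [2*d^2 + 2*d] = 4*d + 2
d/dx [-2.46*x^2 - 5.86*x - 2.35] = -4.92*x - 5.86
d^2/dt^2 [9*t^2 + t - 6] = 18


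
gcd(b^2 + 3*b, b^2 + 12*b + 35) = 1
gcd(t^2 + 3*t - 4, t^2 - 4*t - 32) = t + 4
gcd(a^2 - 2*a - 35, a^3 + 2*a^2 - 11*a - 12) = 1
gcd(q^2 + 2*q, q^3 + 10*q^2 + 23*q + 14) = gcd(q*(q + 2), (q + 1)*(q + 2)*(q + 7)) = q + 2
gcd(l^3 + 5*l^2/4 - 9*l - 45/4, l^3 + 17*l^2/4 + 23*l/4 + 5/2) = l + 5/4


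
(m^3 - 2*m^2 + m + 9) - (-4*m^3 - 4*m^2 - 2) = 5*m^3 + 2*m^2 + m + 11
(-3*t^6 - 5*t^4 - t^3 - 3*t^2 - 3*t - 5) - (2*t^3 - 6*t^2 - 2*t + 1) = -3*t^6 - 5*t^4 - 3*t^3 + 3*t^2 - t - 6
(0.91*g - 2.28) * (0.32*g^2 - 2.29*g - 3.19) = 0.2912*g^3 - 2.8135*g^2 + 2.3183*g + 7.2732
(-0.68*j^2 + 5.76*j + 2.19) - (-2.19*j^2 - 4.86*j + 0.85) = 1.51*j^2 + 10.62*j + 1.34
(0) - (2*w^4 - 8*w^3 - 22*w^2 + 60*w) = -2*w^4 + 8*w^3 + 22*w^2 - 60*w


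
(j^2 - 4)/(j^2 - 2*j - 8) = (j - 2)/(j - 4)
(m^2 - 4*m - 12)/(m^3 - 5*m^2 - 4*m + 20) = (m - 6)/(m^2 - 7*m + 10)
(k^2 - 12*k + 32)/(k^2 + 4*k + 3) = (k^2 - 12*k + 32)/(k^2 + 4*k + 3)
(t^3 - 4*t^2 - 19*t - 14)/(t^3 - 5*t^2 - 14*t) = (t + 1)/t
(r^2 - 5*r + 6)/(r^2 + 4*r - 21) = (r - 2)/(r + 7)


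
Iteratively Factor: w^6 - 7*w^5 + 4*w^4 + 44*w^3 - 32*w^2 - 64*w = (w)*(w^5 - 7*w^4 + 4*w^3 + 44*w^2 - 32*w - 64) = w*(w + 1)*(w^4 - 8*w^3 + 12*w^2 + 32*w - 64) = w*(w - 4)*(w + 1)*(w^3 - 4*w^2 - 4*w + 16) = w*(w - 4)*(w + 1)*(w + 2)*(w^2 - 6*w + 8) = w*(w - 4)^2*(w + 1)*(w + 2)*(w - 2)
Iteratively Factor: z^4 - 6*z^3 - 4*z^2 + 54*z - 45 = (z - 5)*(z^3 - z^2 - 9*z + 9) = (z - 5)*(z + 3)*(z^2 - 4*z + 3) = (z - 5)*(z - 1)*(z + 3)*(z - 3)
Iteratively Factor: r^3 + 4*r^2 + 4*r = (r + 2)*(r^2 + 2*r) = (r + 2)^2*(r)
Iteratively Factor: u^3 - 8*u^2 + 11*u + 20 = (u - 4)*(u^2 - 4*u - 5) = (u - 4)*(u + 1)*(u - 5)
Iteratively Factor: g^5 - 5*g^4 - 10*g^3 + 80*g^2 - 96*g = (g + 4)*(g^4 - 9*g^3 + 26*g^2 - 24*g) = (g - 4)*(g + 4)*(g^3 - 5*g^2 + 6*g) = (g - 4)*(g - 2)*(g + 4)*(g^2 - 3*g) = (g - 4)*(g - 3)*(g - 2)*(g + 4)*(g)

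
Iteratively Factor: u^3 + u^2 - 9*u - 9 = (u + 1)*(u^2 - 9) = (u - 3)*(u + 1)*(u + 3)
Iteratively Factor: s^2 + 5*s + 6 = (s + 3)*(s + 2)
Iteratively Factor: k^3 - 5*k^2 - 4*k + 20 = (k + 2)*(k^2 - 7*k + 10) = (k - 5)*(k + 2)*(k - 2)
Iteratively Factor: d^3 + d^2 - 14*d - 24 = (d + 3)*(d^2 - 2*d - 8) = (d - 4)*(d + 3)*(d + 2)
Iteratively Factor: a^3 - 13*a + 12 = (a + 4)*(a^2 - 4*a + 3) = (a - 1)*(a + 4)*(a - 3)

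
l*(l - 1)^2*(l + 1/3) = l^4 - 5*l^3/3 + l^2/3 + l/3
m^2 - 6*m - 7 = (m - 7)*(m + 1)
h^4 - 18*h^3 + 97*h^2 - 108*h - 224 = (h - 8)*(h - 7)*(h - 4)*(h + 1)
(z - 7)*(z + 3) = z^2 - 4*z - 21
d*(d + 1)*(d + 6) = d^3 + 7*d^2 + 6*d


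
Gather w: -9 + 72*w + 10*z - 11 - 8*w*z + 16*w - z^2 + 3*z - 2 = w*(88 - 8*z) - z^2 + 13*z - 22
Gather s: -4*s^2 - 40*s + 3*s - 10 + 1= -4*s^2 - 37*s - 9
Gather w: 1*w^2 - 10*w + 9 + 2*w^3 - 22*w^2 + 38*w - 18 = 2*w^3 - 21*w^2 + 28*w - 9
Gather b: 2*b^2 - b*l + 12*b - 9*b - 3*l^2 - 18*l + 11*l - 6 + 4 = 2*b^2 + b*(3 - l) - 3*l^2 - 7*l - 2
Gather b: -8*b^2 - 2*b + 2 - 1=-8*b^2 - 2*b + 1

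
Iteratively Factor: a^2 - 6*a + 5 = (a - 5)*(a - 1)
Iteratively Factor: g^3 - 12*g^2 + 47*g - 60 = (g - 5)*(g^2 - 7*g + 12) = (g - 5)*(g - 4)*(g - 3)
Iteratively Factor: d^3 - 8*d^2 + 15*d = (d - 3)*(d^2 - 5*d) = d*(d - 3)*(d - 5)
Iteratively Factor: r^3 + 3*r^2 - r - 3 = (r - 1)*(r^2 + 4*r + 3) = (r - 1)*(r + 3)*(r + 1)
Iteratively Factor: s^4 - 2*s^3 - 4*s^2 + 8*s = (s)*(s^3 - 2*s^2 - 4*s + 8) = s*(s - 2)*(s^2 - 4) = s*(s - 2)^2*(s + 2)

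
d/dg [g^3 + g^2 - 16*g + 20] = 3*g^2 + 2*g - 16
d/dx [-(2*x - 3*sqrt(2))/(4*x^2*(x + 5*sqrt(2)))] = (x^2 + sqrt(2)*x/4 - 15)/(x^3*(x^2 + 10*sqrt(2)*x + 50))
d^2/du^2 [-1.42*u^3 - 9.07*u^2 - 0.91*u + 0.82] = -8.52*u - 18.14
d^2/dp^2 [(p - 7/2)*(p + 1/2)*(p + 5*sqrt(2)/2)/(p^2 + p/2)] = -35*sqrt(2)/(2*p^3)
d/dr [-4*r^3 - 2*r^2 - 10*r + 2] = -12*r^2 - 4*r - 10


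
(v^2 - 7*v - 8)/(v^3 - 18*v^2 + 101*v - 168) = (v + 1)/(v^2 - 10*v + 21)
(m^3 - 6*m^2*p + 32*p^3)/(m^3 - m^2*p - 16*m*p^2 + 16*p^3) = (-m^2 + 2*m*p + 8*p^2)/(-m^2 - 3*m*p + 4*p^2)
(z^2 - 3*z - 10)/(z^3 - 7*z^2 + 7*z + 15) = (z + 2)/(z^2 - 2*z - 3)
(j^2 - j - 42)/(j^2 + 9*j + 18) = (j - 7)/(j + 3)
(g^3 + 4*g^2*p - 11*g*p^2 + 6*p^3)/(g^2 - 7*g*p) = (g^3 + 4*g^2*p - 11*g*p^2 + 6*p^3)/(g*(g - 7*p))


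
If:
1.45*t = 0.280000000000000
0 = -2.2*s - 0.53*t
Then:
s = -0.05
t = 0.19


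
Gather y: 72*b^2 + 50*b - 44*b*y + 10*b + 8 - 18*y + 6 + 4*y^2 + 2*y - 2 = 72*b^2 + 60*b + 4*y^2 + y*(-44*b - 16) + 12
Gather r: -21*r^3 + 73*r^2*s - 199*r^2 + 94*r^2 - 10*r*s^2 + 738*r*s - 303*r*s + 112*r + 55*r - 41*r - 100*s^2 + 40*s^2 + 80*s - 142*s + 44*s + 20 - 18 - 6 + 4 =-21*r^3 + r^2*(73*s - 105) + r*(-10*s^2 + 435*s + 126) - 60*s^2 - 18*s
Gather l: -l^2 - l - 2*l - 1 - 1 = -l^2 - 3*l - 2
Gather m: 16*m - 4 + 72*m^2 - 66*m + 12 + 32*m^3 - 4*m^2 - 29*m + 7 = 32*m^3 + 68*m^2 - 79*m + 15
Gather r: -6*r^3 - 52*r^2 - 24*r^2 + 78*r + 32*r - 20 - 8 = -6*r^3 - 76*r^2 + 110*r - 28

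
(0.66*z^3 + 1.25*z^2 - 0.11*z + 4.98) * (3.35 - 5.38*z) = -3.5508*z^4 - 4.514*z^3 + 4.7793*z^2 - 27.1609*z + 16.683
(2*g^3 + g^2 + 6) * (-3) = -6*g^3 - 3*g^2 - 18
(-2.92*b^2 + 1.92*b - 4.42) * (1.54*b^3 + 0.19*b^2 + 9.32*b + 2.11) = -4.4968*b^5 + 2.402*b^4 - 33.6564*b^3 + 10.8934*b^2 - 37.1432*b - 9.3262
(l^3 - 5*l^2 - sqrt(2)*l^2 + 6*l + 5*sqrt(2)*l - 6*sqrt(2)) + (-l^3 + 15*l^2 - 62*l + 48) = -sqrt(2)*l^2 + 10*l^2 - 56*l + 5*sqrt(2)*l - 6*sqrt(2) + 48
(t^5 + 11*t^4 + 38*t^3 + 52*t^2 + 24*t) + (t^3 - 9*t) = t^5 + 11*t^4 + 39*t^3 + 52*t^2 + 15*t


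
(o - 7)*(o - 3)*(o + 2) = o^3 - 8*o^2 + o + 42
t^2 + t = t*(t + 1)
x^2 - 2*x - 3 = (x - 3)*(x + 1)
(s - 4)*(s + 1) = s^2 - 3*s - 4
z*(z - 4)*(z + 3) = z^3 - z^2 - 12*z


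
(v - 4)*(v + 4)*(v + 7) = v^3 + 7*v^2 - 16*v - 112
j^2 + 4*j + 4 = (j + 2)^2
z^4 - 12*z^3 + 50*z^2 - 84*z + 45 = (z - 5)*(z - 3)^2*(z - 1)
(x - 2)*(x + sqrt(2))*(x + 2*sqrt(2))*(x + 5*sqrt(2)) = x^4 - 2*x^3 + 8*sqrt(2)*x^3 - 16*sqrt(2)*x^2 + 34*x^2 - 68*x + 20*sqrt(2)*x - 40*sqrt(2)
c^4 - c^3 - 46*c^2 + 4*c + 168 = (c - 7)*(c - 2)*(c + 2)*(c + 6)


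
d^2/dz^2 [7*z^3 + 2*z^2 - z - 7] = 42*z + 4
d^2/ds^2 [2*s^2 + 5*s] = 4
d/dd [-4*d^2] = -8*d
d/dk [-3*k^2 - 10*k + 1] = -6*k - 10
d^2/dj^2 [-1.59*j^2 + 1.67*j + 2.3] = -3.18000000000000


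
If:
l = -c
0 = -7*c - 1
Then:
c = -1/7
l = 1/7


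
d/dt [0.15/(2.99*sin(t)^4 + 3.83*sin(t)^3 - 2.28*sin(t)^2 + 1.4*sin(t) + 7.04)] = (-1.794*sin(t)^3 - 1.7235*sin(t)^2 + 0.684*sin(t) - 0.21)*cos(t)/(2.99*sin(t)^4 + 3.83*sin(t)^3 - 2.28*sin(t)^2 + 1.4*sin(t) + 7.04)^2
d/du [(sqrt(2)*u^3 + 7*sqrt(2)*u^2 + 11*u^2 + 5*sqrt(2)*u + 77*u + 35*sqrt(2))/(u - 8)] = (2*sqrt(2)*u^3 - 17*sqrt(2)*u^2 + 11*u^2 - 176*u - 112*sqrt(2)*u - 616 - 75*sqrt(2))/(u^2 - 16*u + 64)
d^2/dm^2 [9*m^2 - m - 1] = 18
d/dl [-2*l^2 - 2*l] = -4*l - 2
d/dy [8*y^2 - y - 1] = 16*y - 1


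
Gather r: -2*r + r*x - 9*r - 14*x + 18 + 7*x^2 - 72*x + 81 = r*(x - 11) + 7*x^2 - 86*x + 99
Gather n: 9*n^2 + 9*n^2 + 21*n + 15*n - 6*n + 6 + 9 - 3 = 18*n^2 + 30*n + 12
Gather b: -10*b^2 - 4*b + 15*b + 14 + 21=-10*b^2 + 11*b + 35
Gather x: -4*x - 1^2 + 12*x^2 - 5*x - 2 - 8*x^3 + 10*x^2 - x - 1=-8*x^3 + 22*x^2 - 10*x - 4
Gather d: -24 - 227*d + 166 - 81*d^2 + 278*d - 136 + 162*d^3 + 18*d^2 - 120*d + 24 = 162*d^3 - 63*d^2 - 69*d + 30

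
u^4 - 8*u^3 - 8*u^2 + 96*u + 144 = (u - 6)^2*(u + 2)^2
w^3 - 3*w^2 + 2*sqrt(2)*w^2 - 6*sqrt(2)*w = w*(w - 3)*(w + 2*sqrt(2))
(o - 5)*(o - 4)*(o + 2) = o^3 - 7*o^2 + 2*o + 40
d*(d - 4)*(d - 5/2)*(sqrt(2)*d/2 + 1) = sqrt(2)*d^4/2 - 13*sqrt(2)*d^3/4 + d^3 - 13*d^2/2 + 5*sqrt(2)*d^2 + 10*d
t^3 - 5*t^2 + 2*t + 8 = (t - 4)*(t - 2)*(t + 1)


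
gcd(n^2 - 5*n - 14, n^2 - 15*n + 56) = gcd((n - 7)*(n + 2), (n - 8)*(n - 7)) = n - 7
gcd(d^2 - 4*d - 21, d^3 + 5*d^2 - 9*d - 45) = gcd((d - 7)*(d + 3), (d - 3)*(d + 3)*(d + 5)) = d + 3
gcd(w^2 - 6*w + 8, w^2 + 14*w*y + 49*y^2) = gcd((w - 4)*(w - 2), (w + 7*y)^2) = 1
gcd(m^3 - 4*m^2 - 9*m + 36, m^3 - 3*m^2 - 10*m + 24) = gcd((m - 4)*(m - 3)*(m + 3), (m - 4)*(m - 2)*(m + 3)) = m^2 - m - 12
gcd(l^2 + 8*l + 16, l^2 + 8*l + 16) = l^2 + 8*l + 16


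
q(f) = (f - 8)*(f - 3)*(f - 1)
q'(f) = (f - 8)*(f - 3) + (f - 8)*(f - 1) + (f - 3)*(f - 1)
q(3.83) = -9.79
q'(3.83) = -12.91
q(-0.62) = -50.55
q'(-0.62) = 51.03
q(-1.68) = -121.41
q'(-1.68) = 83.79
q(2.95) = 0.49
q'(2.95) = -9.69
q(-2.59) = -212.52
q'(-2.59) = 117.28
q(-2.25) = -174.89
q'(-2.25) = 104.19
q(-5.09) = -644.92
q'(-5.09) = 234.88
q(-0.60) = -49.54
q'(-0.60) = 50.48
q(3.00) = 0.00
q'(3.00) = -10.00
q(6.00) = -30.00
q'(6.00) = -1.00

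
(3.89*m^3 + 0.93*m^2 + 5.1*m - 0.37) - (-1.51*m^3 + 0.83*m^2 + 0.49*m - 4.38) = 5.4*m^3 + 0.1*m^2 + 4.61*m + 4.01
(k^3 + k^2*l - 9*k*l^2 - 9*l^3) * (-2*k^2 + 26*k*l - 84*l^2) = -2*k^5 + 24*k^4*l - 40*k^3*l^2 - 300*k^2*l^3 + 522*k*l^4 + 756*l^5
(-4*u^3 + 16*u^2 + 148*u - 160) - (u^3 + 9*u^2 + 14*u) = -5*u^3 + 7*u^2 + 134*u - 160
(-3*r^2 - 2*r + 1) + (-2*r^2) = -5*r^2 - 2*r + 1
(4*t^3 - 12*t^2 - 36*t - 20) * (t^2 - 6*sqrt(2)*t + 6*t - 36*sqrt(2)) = 4*t^5 - 24*sqrt(2)*t^4 + 12*t^4 - 108*t^3 - 72*sqrt(2)*t^3 - 236*t^2 + 648*sqrt(2)*t^2 - 120*t + 1416*sqrt(2)*t + 720*sqrt(2)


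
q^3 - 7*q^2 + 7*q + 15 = (q - 5)*(q - 3)*(q + 1)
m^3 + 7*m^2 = m^2*(m + 7)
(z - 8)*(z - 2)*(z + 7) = z^3 - 3*z^2 - 54*z + 112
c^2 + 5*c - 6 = (c - 1)*(c + 6)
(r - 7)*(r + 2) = r^2 - 5*r - 14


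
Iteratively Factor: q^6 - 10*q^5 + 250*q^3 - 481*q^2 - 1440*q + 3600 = (q - 4)*(q^5 - 6*q^4 - 24*q^3 + 154*q^2 + 135*q - 900) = (q - 4)*(q + 4)*(q^4 - 10*q^3 + 16*q^2 + 90*q - 225) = (q - 5)*(q - 4)*(q + 4)*(q^3 - 5*q^2 - 9*q + 45) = (q - 5)^2*(q - 4)*(q + 4)*(q^2 - 9) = (q - 5)^2*(q - 4)*(q - 3)*(q + 4)*(q + 3)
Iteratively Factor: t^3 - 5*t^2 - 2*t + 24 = (t - 3)*(t^2 - 2*t - 8) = (t - 3)*(t + 2)*(t - 4)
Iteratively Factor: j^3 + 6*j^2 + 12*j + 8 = (j + 2)*(j^2 + 4*j + 4) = (j + 2)^2*(j + 2)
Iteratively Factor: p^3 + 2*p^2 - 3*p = (p + 3)*(p^2 - p) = p*(p + 3)*(p - 1)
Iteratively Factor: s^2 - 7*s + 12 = (s - 3)*(s - 4)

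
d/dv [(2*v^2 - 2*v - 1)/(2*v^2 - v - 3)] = (2*v^2 - 8*v + 5)/(4*v^4 - 4*v^3 - 11*v^2 + 6*v + 9)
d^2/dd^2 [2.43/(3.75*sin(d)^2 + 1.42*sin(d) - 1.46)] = (-136.6875*sin(d)^4 - 38.81925*sin(d)^3 + 146.914398*sin(d)^2 + 72.600624*sin(d) + 36.408204)/(3.75*sin(d)^2 + 1.42*sin(d) - 1.46)^3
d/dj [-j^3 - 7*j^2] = j*(-3*j - 14)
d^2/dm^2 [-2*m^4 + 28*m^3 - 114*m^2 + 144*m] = -24*m^2 + 168*m - 228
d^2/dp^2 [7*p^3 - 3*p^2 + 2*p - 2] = 42*p - 6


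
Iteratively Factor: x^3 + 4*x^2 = (x)*(x^2 + 4*x) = x^2*(x + 4)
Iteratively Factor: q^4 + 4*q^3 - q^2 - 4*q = (q + 4)*(q^3 - q) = q*(q + 4)*(q^2 - 1) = q*(q - 1)*(q + 4)*(q + 1)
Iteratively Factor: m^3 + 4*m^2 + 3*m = (m + 3)*(m^2 + m) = m*(m + 3)*(m + 1)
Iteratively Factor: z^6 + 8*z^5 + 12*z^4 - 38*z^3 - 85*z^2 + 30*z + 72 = (z + 3)*(z^5 + 5*z^4 - 3*z^3 - 29*z^2 + 2*z + 24) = (z + 3)^2*(z^4 + 2*z^3 - 9*z^2 - 2*z + 8) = (z + 3)^2*(z + 4)*(z^3 - 2*z^2 - z + 2) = (z - 1)*(z + 3)^2*(z + 4)*(z^2 - z - 2) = (z - 1)*(z + 1)*(z + 3)^2*(z + 4)*(z - 2)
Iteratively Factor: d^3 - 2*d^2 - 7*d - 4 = (d + 1)*(d^2 - 3*d - 4) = (d + 1)^2*(d - 4)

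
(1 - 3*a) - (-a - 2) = 3 - 2*a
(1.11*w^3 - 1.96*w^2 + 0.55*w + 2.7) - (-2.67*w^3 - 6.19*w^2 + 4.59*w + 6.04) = 3.78*w^3 + 4.23*w^2 - 4.04*w - 3.34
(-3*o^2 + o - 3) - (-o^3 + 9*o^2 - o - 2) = o^3 - 12*o^2 + 2*o - 1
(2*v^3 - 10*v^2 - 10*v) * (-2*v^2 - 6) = -4*v^5 + 20*v^4 + 8*v^3 + 60*v^2 + 60*v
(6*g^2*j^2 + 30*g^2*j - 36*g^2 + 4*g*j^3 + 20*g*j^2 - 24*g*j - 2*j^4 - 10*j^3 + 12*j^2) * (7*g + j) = 42*g^3*j^2 + 210*g^3*j - 252*g^3 + 34*g^2*j^3 + 170*g^2*j^2 - 204*g^2*j - 10*g*j^4 - 50*g*j^3 + 60*g*j^2 - 2*j^5 - 10*j^4 + 12*j^3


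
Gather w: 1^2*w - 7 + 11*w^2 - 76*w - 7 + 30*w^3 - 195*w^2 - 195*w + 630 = 30*w^3 - 184*w^2 - 270*w + 616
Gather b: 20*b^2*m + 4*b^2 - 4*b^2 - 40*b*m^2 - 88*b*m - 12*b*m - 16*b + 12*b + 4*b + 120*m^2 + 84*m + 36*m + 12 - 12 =20*b^2*m + b*(-40*m^2 - 100*m) + 120*m^2 + 120*m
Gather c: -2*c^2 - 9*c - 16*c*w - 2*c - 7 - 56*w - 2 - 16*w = -2*c^2 + c*(-16*w - 11) - 72*w - 9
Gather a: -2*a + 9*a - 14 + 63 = 7*a + 49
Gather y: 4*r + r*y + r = r*y + 5*r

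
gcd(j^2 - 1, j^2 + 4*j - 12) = 1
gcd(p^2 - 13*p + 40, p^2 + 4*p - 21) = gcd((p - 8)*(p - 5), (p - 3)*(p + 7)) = 1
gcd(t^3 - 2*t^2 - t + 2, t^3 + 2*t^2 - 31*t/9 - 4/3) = 1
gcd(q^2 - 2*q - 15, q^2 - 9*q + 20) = q - 5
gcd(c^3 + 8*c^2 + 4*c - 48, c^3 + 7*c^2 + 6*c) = c + 6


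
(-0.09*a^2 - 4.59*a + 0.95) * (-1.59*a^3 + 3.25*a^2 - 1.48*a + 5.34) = 0.1431*a^5 + 7.0056*a^4 - 16.2948*a^3 + 9.4001*a^2 - 25.9166*a + 5.073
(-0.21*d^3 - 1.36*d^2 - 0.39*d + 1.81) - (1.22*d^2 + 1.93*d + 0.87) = -0.21*d^3 - 2.58*d^2 - 2.32*d + 0.94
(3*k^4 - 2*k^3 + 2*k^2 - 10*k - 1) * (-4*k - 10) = -12*k^5 - 22*k^4 + 12*k^3 + 20*k^2 + 104*k + 10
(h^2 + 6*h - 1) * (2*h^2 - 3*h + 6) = 2*h^4 + 9*h^3 - 14*h^2 + 39*h - 6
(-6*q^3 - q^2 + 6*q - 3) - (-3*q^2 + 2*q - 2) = -6*q^3 + 2*q^2 + 4*q - 1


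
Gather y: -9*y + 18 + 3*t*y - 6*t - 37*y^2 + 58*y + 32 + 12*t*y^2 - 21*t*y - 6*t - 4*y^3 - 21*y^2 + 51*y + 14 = -12*t - 4*y^3 + y^2*(12*t - 58) + y*(100 - 18*t) + 64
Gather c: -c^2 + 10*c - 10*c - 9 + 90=81 - c^2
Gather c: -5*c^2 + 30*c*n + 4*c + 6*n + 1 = -5*c^2 + c*(30*n + 4) + 6*n + 1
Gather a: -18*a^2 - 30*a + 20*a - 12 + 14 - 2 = -18*a^2 - 10*a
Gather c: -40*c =-40*c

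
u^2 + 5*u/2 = u*(u + 5/2)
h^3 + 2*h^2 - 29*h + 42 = (h - 3)*(h - 2)*(h + 7)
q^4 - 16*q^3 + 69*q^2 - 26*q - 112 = (q - 8)*(q - 7)*(q - 2)*(q + 1)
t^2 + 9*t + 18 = (t + 3)*(t + 6)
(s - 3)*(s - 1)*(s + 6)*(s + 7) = s^4 + 9*s^3 - 7*s^2 - 129*s + 126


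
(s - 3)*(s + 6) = s^2 + 3*s - 18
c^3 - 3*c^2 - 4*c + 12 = (c - 3)*(c - 2)*(c + 2)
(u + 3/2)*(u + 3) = u^2 + 9*u/2 + 9/2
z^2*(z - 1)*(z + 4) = z^4 + 3*z^3 - 4*z^2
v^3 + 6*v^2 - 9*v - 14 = (v - 2)*(v + 1)*(v + 7)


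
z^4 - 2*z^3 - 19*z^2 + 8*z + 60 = (z - 5)*(z - 2)*(z + 2)*(z + 3)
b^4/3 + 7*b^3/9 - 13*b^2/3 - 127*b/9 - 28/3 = (b/3 + 1)*(b - 4)*(b + 1)*(b + 7/3)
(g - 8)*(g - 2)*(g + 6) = g^3 - 4*g^2 - 44*g + 96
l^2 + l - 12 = (l - 3)*(l + 4)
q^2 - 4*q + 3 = (q - 3)*(q - 1)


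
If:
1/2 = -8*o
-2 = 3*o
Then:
No Solution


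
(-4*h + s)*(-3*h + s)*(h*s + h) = 12*h^3*s + 12*h^3 - 7*h^2*s^2 - 7*h^2*s + h*s^3 + h*s^2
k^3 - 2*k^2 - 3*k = k*(k - 3)*(k + 1)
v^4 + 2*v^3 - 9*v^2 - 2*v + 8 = (v - 2)*(v - 1)*(v + 1)*(v + 4)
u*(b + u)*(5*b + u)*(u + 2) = 5*b^2*u^2 + 10*b^2*u + 6*b*u^3 + 12*b*u^2 + u^4 + 2*u^3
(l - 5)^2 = l^2 - 10*l + 25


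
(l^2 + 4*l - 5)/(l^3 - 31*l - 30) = (l - 1)/(l^2 - 5*l - 6)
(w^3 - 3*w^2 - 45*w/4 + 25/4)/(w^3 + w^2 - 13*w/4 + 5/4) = (w - 5)/(w - 1)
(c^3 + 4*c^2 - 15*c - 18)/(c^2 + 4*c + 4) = (c^3 + 4*c^2 - 15*c - 18)/(c^2 + 4*c + 4)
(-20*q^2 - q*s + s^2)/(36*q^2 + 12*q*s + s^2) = (-20*q^2 - q*s + s^2)/(36*q^2 + 12*q*s + s^2)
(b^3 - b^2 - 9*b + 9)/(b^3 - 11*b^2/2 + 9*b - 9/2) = 2*(b + 3)/(2*b - 3)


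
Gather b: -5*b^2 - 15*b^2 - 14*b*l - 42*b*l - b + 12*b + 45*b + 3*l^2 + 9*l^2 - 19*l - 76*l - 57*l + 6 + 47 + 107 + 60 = -20*b^2 + b*(56 - 56*l) + 12*l^2 - 152*l + 220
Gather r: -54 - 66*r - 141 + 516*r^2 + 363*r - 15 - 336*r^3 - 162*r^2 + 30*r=-336*r^3 + 354*r^2 + 327*r - 210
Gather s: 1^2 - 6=-5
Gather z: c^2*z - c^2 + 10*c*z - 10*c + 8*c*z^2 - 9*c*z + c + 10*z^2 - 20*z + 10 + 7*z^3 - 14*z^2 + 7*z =-c^2 - 9*c + 7*z^3 + z^2*(8*c - 4) + z*(c^2 + c - 13) + 10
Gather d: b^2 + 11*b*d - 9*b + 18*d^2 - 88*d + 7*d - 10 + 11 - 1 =b^2 - 9*b + 18*d^2 + d*(11*b - 81)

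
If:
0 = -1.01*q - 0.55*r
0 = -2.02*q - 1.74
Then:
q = -0.86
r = 1.58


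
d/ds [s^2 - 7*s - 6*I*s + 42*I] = 2*s - 7 - 6*I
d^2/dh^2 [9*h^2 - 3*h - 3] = 18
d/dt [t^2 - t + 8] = 2*t - 1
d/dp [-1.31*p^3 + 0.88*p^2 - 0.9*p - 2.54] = -3.93*p^2 + 1.76*p - 0.9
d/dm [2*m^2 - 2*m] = 4*m - 2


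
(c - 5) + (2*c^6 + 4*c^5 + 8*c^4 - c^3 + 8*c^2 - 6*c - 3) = 2*c^6 + 4*c^5 + 8*c^4 - c^3 + 8*c^2 - 5*c - 8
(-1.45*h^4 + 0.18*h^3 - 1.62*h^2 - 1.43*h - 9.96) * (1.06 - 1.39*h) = 2.0155*h^5 - 1.7872*h^4 + 2.4426*h^3 + 0.2705*h^2 + 12.3286*h - 10.5576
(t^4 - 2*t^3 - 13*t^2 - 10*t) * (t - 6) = t^5 - 8*t^4 - t^3 + 68*t^2 + 60*t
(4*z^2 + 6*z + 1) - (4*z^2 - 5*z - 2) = 11*z + 3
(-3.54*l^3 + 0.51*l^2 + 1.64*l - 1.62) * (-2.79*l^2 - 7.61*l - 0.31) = 9.8766*l^5 + 25.5165*l^4 - 7.3593*l^3 - 8.1187*l^2 + 11.8198*l + 0.5022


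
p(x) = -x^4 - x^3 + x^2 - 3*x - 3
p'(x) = -4*x^3 - 3*x^2 + 2*x - 3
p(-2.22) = -4.76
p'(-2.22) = 21.54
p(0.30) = -3.85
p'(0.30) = -2.78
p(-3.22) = -57.09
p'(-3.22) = 93.00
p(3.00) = -111.00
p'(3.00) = -132.00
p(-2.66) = -19.19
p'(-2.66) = 45.74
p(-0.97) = 0.88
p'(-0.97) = -4.11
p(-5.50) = -704.94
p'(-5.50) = 560.75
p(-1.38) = 2.05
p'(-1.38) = -0.96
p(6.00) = -1497.00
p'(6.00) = -963.00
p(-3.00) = -39.00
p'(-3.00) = 72.00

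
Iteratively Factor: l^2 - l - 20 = (l + 4)*(l - 5)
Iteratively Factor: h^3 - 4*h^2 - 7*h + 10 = (h - 1)*(h^2 - 3*h - 10) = (h - 1)*(h + 2)*(h - 5)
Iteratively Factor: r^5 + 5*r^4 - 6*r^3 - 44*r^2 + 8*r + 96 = (r + 3)*(r^4 + 2*r^3 - 12*r^2 - 8*r + 32) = (r + 2)*(r + 3)*(r^3 - 12*r + 16) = (r - 2)*(r + 2)*(r + 3)*(r^2 + 2*r - 8) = (r - 2)*(r + 2)*(r + 3)*(r + 4)*(r - 2)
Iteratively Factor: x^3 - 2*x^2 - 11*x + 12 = (x - 1)*(x^2 - x - 12) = (x - 1)*(x + 3)*(x - 4)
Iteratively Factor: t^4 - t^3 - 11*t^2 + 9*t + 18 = (t - 3)*(t^3 + 2*t^2 - 5*t - 6) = (t - 3)*(t + 1)*(t^2 + t - 6) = (t - 3)*(t + 1)*(t + 3)*(t - 2)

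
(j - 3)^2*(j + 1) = j^3 - 5*j^2 + 3*j + 9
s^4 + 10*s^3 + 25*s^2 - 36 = (s - 1)*(s + 2)*(s + 3)*(s + 6)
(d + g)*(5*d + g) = 5*d^2 + 6*d*g + g^2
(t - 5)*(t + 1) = t^2 - 4*t - 5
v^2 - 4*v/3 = v*(v - 4/3)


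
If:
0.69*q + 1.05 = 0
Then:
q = -1.52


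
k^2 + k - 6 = (k - 2)*(k + 3)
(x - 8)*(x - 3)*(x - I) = x^3 - 11*x^2 - I*x^2 + 24*x + 11*I*x - 24*I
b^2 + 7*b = b*(b + 7)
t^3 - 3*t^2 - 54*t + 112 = (t - 8)*(t - 2)*(t + 7)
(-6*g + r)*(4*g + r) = -24*g^2 - 2*g*r + r^2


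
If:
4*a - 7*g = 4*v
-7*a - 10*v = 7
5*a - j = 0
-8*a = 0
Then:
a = 0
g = 2/5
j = 0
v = -7/10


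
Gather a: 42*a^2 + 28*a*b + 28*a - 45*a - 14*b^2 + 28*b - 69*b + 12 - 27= 42*a^2 + a*(28*b - 17) - 14*b^2 - 41*b - 15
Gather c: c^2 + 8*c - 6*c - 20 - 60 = c^2 + 2*c - 80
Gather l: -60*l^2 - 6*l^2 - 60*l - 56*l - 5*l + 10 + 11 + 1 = -66*l^2 - 121*l + 22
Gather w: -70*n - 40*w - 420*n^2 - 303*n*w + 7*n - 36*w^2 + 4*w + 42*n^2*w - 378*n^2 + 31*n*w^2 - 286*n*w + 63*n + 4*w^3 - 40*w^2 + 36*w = -798*n^2 + 4*w^3 + w^2*(31*n - 76) + w*(42*n^2 - 589*n)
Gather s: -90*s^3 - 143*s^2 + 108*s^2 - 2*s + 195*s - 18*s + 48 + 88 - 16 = -90*s^3 - 35*s^2 + 175*s + 120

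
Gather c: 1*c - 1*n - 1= c - n - 1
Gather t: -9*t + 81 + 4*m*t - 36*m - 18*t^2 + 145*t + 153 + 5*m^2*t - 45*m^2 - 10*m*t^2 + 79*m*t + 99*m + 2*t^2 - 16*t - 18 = -45*m^2 + 63*m + t^2*(-10*m - 16) + t*(5*m^2 + 83*m + 120) + 216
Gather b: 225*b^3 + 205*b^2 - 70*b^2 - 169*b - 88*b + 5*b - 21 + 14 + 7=225*b^3 + 135*b^2 - 252*b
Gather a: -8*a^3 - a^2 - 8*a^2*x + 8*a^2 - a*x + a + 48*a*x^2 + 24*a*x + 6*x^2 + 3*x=-8*a^3 + a^2*(7 - 8*x) + a*(48*x^2 + 23*x + 1) + 6*x^2 + 3*x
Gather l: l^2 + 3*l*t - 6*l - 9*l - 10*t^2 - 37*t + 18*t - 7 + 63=l^2 + l*(3*t - 15) - 10*t^2 - 19*t + 56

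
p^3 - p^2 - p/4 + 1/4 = (p - 1)*(p - 1/2)*(p + 1/2)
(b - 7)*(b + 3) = b^2 - 4*b - 21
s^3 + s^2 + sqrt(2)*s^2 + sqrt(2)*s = s*(s + 1)*(s + sqrt(2))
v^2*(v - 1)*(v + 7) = v^4 + 6*v^3 - 7*v^2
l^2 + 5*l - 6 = (l - 1)*(l + 6)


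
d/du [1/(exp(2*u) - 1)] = -1/(2*sinh(u)^2)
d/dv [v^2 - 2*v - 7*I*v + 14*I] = 2*v - 2 - 7*I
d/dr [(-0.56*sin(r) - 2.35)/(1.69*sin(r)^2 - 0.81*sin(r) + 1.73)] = (0.9464*sin(r)^2 + 7.943*sin(r) - 2.8723)*cos(r)/(2.8561*sin(r)^4 - 2.7378*sin(r)^3 + 6.5035*sin(r)^2 - 2.8026*sin(r) + 2.9929)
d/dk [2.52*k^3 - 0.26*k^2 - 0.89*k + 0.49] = 7.56*k^2 - 0.52*k - 0.89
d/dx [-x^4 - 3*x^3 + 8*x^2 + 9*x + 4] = -4*x^3 - 9*x^2 + 16*x + 9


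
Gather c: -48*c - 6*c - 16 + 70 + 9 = 63 - 54*c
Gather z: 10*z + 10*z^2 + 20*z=10*z^2 + 30*z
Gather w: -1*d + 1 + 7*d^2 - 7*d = 7*d^2 - 8*d + 1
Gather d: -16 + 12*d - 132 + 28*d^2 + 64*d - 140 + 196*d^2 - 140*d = 224*d^2 - 64*d - 288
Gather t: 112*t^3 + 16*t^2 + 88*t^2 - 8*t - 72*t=112*t^3 + 104*t^2 - 80*t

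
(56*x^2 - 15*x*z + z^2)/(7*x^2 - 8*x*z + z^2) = (8*x - z)/(x - z)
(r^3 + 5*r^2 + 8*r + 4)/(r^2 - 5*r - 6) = (r^2 + 4*r + 4)/(r - 6)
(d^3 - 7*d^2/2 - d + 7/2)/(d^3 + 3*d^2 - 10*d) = (d^3 - 7*d^2/2 - d + 7/2)/(d*(d^2 + 3*d - 10))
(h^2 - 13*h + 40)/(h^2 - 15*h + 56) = (h - 5)/(h - 7)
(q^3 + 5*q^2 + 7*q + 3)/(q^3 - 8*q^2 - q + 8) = (q^2 + 4*q + 3)/(q^2 - 9*q + 8)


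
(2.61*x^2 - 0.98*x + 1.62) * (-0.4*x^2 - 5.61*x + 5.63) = -1.044*x^4 - 14.2501*x^3 + 19.5441*x^2 - 14.6056*x + 9.1206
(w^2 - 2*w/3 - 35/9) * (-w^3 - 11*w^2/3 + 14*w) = -w^5 - 3*w^4 + 61*w^3/3 + 133*w^2/27 - 490*w/9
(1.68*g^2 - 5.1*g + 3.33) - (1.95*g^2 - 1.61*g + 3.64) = -0.27*g^2 - 3.49*g - 0.31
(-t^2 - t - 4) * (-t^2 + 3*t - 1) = t^4 - 2*t^3 + 2*t^2 - 11*t + 4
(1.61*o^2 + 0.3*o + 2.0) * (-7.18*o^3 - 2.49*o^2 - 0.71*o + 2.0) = -11.5598*o^5 - 6.1629*o^4 - 16.2501*o^3 - 1.973*o^2 - 0.82*o + 4.0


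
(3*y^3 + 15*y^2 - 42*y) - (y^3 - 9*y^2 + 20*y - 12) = 2*y^3 + 24*y^2 - 62*y + 12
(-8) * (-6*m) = 48*m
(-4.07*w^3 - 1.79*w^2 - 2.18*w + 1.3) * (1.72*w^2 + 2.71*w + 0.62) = -7.0004*w^5 - 14.1085*w^4 - 11.1239*w^3 - 4.7816*w^2 + 2.1714*w + 0.806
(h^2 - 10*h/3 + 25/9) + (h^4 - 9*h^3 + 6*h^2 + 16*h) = h^4 - 9*h^3 + 7*h^2 + 38*h/3 + 25/9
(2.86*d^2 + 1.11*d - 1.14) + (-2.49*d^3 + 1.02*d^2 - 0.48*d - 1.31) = -2.49*d^3 + 3.88*d^2 + 0.63*d - 2.45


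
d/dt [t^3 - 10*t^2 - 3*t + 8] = 3*t^2 - 20*t - 3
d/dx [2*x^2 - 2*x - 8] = 4*x - 2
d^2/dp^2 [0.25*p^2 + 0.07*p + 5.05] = 0.500000000000000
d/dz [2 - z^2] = -2*z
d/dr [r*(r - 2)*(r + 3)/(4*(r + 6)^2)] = (r^3 + 18*r^2 + 18*r - 36)/(4*(r^3 + 18*r^2 + 108*r + 216))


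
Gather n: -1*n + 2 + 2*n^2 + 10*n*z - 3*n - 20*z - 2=2*n^2 + n*(10*z - 4) - 20*z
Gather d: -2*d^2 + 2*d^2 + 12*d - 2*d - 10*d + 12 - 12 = 0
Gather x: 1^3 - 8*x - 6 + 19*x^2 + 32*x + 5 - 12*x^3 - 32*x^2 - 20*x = -12*x^3 - 13*x^2 + 4*x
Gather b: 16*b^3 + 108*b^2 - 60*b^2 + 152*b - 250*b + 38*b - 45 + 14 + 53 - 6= 16*b^3 + 48*b^2 - 60*b + 16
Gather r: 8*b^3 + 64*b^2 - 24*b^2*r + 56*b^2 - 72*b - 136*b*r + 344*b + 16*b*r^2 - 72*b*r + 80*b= 8*b^3 + 120*b^2 + 16*b*r^2 + 352*b + r*(-24*b^2 - 208*b)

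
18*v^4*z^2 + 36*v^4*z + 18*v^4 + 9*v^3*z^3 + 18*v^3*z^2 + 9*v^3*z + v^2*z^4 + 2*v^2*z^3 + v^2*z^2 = (3*v + z)*(6*v + z)*(v*z + v)^2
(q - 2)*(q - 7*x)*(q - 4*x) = q^3 - 11*q^2*x - 2*q^2 + 28*q*x^2 + 22*q*x - 56*x^2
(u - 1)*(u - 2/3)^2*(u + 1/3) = u^4 - 2*u^3 + u^2 + 4*u/27 - 4/27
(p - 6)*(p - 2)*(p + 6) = p^3 - 2*p^2 - 36*p + 72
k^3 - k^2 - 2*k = k*(k - 2)*(k + 1)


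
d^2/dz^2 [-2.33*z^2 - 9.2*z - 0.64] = -4.66000000000000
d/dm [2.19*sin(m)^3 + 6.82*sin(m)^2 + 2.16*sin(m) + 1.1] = (6.57*sin(m)^2 + 13.64*sin(m) + 2.16)*cos(m)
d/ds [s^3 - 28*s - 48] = 3*s^2 - 28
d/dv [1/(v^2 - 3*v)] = (3 - 2*v)/(v^2*(v - 3)^2)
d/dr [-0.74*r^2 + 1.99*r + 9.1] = 1.99 - 1.48*r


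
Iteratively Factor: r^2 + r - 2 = (r - 1)*(r + 2)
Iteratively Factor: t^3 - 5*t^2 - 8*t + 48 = (t + 3)*(t^2 - 8*t + 16) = (t - 4)*(t + 3)*(t - 4)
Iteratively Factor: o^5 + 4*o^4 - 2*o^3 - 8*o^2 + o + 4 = (o - 1)*(o^4 + 5*o^3 + 3*o^2 - 5*o - 4) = (o - 1)*(o + 4)*(o^3 + o^2 - o - 1) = (o - 1)^2*(o + 4)*(o^2 + 2*o + 1) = (o - 1)^2*(o + 1)*(o + 4)*(o + 1)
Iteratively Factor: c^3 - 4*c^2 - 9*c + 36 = (c - 4)*(c^2 - 9) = (c - 4)*(c + 3)*(c - 3)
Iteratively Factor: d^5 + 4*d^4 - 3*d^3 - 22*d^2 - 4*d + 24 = (d + 2)*(d^4 + 2*d^3 - 7*d^2 - 8*d + 12) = (d + 2)*(d + 3)*(d^3 - d^2 - 4*d + 4) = (d - 2)*(d + 2)*(d + 3)*(d^2 + d - 2) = (d - 2)*(d + 2)^2*(d + 3)*(d - 1)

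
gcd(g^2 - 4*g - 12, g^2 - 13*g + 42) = g - 6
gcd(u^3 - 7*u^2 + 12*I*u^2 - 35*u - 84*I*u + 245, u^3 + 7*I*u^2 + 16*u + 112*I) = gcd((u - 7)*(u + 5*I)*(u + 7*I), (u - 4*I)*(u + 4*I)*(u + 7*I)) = u + 7*I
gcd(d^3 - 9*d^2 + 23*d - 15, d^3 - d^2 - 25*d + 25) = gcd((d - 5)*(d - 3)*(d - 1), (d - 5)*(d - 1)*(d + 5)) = d^2 - 6*d + 5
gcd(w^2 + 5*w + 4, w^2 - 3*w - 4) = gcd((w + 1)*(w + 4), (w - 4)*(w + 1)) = w + 1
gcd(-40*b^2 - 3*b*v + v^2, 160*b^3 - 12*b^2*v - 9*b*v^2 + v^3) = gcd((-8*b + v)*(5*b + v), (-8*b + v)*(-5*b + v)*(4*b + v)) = -8*b + v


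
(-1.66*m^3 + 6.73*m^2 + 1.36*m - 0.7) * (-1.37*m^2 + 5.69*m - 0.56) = 2.2742*m^5 - 18.6655*m^4 + 37.3601*m^3 + 4.9286*m^2 - 4.7446*m + 0.392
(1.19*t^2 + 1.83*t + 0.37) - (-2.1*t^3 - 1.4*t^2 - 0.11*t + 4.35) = 2.1*t^3 + 2.59*t^2 + 1.94*t - 3.98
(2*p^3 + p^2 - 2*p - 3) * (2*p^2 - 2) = 4*p^5 + 2*p^4 - 8*p^3 - 8*p^2 + 4*p + 6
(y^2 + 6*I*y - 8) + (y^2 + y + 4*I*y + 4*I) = 2*y^2 + y + 10*I*y - 8 + 4*I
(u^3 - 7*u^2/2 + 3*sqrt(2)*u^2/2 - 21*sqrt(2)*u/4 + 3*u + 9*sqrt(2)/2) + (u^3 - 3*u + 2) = 2*u^3 - 7*u^2/2 + 3*sqrt(2)*u^2/2 - 21*sqrt(2)*u/4 + 2 + 9*sqrt(2)/2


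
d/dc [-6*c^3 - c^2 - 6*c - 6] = -18*c^2 - 2*c - 6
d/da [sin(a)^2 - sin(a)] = sin(2*a) - cos(a)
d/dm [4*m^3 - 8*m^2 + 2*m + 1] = 12*m^2 - 16*m + 2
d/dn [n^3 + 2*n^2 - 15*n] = 3*n^2 + 4*n - 15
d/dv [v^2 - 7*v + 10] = 2*v - 7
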